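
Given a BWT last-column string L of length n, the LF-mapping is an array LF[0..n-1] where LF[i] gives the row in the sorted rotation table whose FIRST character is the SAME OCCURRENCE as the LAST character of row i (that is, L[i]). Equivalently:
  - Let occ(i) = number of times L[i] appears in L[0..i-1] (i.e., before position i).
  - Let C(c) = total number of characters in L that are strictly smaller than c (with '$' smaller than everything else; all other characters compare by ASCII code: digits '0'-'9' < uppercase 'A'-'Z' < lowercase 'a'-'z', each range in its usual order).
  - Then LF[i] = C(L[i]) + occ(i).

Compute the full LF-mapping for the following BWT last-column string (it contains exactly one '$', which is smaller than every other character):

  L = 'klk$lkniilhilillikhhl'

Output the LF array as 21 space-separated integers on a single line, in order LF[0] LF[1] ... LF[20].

Char counts: '$':1, 'h':3, 'i':5, 'k':4, 'l':7, 'n':1
C (first-col start): C('$')=0, C('h')=1, C('i')=4, C('k')=9, C('l')=13, C('n')=20
L[0]='k': occ=0, LF[0]=C('k')+0=9+0=9
L[1]='l': occ=0, LF[1]=C('l')+0=13+0=13
L[2]='k': occ=1, LF[2]=C('k')+1=9+1=10
L[3]='$': occ=0, LF[3]=C('$')+0=0+0=0
L[4]='l': occ=1, LF[4]=C('l')+1=13+1=14
L[5]='k': occ=2, LF[5]=C('k')+2=9+2=11
L[6]='n': occ=0, LF[6]=C('n')+0=20+0=20
L[7]='i': occ=0, LF[7]=C('i')+0=4+0=4
L[8]='i': occ=1, LF[8]=C('i')+1=4+1=5
L[9]='l': occ=2, LF[9]=C('l')+2=13+2=15
L[10]='h': occ=0, LF[10]=C('h')+0=1+0=1
L[11]='i': occ=2, LF[11]=C('i')+2=4+2=6
L[12]='l': occ=3, LF[12]=C('l')+3=13+3=16
L[13]='i': occ=3, LF[13]=C('i')+3=4+3=7
L[14]='l': occ=4, LF[14]=C('l')+4=13+4=17
L[15]='l': occ=5, LF[15]=C('l')+5=13+5=18
L[16]='i': occ=4, LF[16]=C('i')+4=4+4=8
L[17]='k': occ=3, LF[17]=C('k')+3=9+3=12
L[18]='h': occ=1, LF[18]=C('h')+1=1+1=2
L[19]='h': occ=2, LF[19]=C('h')+2=1+2=3
L[20]='l': occ=6, LF[20]=C('l')+6=13+6=19

Answer: 9 13 10 0 14 11 20 4 5 15 1 6 16 7 17 18 8 12 2 3 19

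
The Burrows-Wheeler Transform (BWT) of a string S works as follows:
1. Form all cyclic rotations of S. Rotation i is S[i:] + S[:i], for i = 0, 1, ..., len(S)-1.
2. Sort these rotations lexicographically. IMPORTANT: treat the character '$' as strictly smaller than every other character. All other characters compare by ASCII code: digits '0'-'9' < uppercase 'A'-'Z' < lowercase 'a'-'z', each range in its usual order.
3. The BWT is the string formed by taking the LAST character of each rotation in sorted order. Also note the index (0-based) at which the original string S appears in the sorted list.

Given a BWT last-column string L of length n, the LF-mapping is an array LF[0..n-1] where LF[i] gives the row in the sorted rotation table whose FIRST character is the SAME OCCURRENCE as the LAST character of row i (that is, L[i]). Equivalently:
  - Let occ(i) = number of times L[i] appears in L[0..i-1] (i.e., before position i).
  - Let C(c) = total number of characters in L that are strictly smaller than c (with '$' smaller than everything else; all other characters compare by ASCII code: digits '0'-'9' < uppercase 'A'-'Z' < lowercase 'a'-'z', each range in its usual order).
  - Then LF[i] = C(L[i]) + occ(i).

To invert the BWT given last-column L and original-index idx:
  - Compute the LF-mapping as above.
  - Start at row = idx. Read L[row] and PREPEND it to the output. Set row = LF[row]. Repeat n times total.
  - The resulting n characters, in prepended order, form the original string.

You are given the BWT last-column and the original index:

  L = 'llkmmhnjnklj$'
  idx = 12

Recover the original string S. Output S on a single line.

Answer: nlmkjlhkmjnl$

Derivation:
LF mapping: 6 7 4 9 10 1 11 2 12 5 8 3 0
Walk LF starting at row 12, prepending L[row]:
  step 1: row=12, L[12]='$', prepend. Next row=LF[12]=0
  step 2: row=0, L[0]='l', prepend. Next row=LF[0]=6
  step 3: row=6, L[6]='n', prepend. Next row=LF[6]=11
  step 4: row=11, L[11]='j', prepend. Next row=LF[11]=3
  step 5: row=3, L[3]='m', prepend. Next row=LF[3]=9
  step 6: row=9, L[9]='k', prepend. Next row=LF[9]=5
  step 7: row=5, L[5]='h', prepend. Next row=LF[5]=1
  step 8: row=1, L[1]='l', prepend. Next row=LF[1]=7
  step 9: row=7, L[7]='j', prepend. Next row=LF[7]=2
  step 10: row=2, L[2]='k', prepend. Next row=LF[2]=4
  step 11: row=4, L[4]='m', prepend. Next row=LF[4]=10
  step 12: row=10, L[10]='l', prepend. Next row=LF[10]=8
  step 13: row=8, L[8]='n', prepend. Next row=LF[8]=12
Reversed output: nlmkjlhkmjnl$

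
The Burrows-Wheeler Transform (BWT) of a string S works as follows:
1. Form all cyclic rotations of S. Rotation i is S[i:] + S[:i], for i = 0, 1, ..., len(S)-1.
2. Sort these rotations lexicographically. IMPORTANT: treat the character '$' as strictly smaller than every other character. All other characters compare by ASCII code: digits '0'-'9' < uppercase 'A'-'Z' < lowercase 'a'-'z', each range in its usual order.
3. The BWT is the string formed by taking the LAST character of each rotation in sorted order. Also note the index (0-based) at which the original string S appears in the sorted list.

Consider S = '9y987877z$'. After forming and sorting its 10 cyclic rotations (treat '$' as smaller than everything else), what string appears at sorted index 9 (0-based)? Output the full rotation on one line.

Answer: z$9y987877

Derivation:
All 10 rotations (rotation i = S[i:]+S[:i]):
  rot[0] = 9y987877z$
  rot[1] = y987877z$9
  rot[2] = 987877z$9y
  rot[3] = 87877z$9y9
  rot[4] = 7877z$9y98
  rot[5] = 877z$9y987
  rot[6] = 77z$9y9878
  rot[7] = 7z$9y98787
  rot[8] = z$9y987877
  rot[9] = $9y987877z
Sorted (with $ < everything):
  sorted[0] = $9y987877z
  sorted[1] = 77z$9y9878
  sorted[2] = 7877z$9y98
  sorted[3] = 7z$9y98787
  sorted[4] = 877z$9y987
  sorted[5] = 87877z$9y9
  sorted[6] = 987877z$9y
  sorted[7] = 9y987877z$
  sorted[8] = y987877z$9
  sorted[9] = z$9y987877
sorted[9] = z$9y987877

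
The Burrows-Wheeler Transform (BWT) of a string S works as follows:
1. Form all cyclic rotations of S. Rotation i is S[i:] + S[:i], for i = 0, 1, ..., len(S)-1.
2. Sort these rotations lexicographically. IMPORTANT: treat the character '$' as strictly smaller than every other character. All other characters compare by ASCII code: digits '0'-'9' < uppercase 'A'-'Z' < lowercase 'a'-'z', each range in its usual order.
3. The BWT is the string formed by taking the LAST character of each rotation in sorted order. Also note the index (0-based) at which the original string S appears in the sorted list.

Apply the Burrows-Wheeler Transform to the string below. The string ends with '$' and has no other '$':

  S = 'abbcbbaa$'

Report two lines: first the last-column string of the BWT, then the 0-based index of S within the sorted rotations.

Answer: aab$bcabb
3

Derivation:
All 9 rotations (rotation i = S[i:]+S[:i]):
  rot[0] = abbcbbaa$
  rot[1] = bbcbbaa$a
  rot[2] = bcbbaa$ab
  rot[3] = cbbaa$abb
  rot[4] = bbaa$abbc
  rot[5] = baa$abbcb
  rot[6] = aa$abbcbb
  rot[7] = a$abbcbba
  rot[8] = $abbcbbaa
Sorted (with $ < everything):
  sorted[0] = $abbcbbaa  (last char: 'a')
  sorted[1] = a$abbcbba  (last char: 'a')
  sorted[2] = aa$abbcbb  (last char: 'b')
  sorted[3] = abbcbbaa$  (last char: '$')
  sorted[4] = baa$abbcb  (last char: 'b')
  sorted[5] = bbaa$abbc  (last char: 'c')
  sorted[6] = bbcbbaa$a  (last char: 'a')
  sorted[7] = bcbbaa$ab  (last char: 'b')
  sorted[8] = cbbaa$abb  (last char: 'b')
Last column: aab$bcabb
Original string S is at sorted index 3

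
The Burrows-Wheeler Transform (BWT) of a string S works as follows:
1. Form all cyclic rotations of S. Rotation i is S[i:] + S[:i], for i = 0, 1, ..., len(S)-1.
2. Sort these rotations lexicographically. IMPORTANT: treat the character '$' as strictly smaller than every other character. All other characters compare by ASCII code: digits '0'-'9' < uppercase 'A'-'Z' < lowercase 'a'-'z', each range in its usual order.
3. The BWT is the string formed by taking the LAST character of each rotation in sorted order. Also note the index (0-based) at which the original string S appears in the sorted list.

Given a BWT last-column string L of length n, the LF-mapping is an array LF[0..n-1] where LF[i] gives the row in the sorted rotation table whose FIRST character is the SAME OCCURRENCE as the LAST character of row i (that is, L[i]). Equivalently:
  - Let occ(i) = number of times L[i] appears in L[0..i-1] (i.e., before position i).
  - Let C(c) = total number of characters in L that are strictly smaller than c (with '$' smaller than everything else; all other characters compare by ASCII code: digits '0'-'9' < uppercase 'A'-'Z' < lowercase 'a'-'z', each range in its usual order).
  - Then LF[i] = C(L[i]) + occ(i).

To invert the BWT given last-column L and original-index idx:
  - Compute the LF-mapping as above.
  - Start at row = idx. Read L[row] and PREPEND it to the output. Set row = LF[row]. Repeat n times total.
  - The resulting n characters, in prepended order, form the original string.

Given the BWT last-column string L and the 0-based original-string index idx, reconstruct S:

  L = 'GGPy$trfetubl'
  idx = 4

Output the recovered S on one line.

Answer: butterflyPGG$

Derivation:
LF mapping: 1 2 3 12 0 9 8 6 5 10 11 4 7
Walk LF starting at row 4, prepending L[row]:
  step 1: row=4, L[4]='$', prepend. Next row=LF[4]=0
  step 2: row=0, L[0]='G', prepend. Next row=LF[0]=1
  step 3: row=1, L[1]='G', prepend. Next row=LF[1]=2
  step 4: row=2, L[2]='P', prepend. Next row=LF[2]=3
  step 5: row=3, L[3]='y', prepend. Next row=LF[3]=12
  step 6: row=12, L[12]='l', prepend. Next row=LF[12]=7
  step 7: row=7, L[7]='f', prepend. Next row=LF[7]=6
  step 8: row=6, L[6]='r', prepend. Next row=LF[6]=8
  step 9: row=8, L[8]='e', prepend. Next row=LF[8]=5
  step 10: row=5, L[5]='t', prepend. Next row=LF[5]=9
  step 11: row=9, L[9]='t', prepend. Next row=LF[9]=10
  step 12: row=10, L[10]='u', prepend. Next row=LF[10]=11
  step 13: row=11, L[11]='b', prepend. Next row=LF[11]=4
Reversed output: butterflyPGG$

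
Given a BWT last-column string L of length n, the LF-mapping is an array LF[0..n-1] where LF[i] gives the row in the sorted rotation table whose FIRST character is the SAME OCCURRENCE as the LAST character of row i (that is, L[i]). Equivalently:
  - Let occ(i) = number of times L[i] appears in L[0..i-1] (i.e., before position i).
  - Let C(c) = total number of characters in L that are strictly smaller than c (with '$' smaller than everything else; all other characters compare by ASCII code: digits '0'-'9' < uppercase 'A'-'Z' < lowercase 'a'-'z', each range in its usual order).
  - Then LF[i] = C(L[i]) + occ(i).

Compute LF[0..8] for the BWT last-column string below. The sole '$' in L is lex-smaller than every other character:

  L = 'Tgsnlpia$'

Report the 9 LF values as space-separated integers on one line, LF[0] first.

Answer: 1 3 8 6 5 7 4 2 0

Derivation:
Char counts: '$':1, 'T':1, 'a':1, 'g':1, 'i':1, 'l':1, 'n':1, 'p':1, 's':1
C (first-col start): C('$')=0, C('T')=1, C('a')=2, C('g')=3, C('i')=4, C('l')=5, C('n')=6, C('p')=7, C('s')=8
L[0]='T': occ=0, LF[0]=C('T')+0=1+0=1
L[1]='g': occ=0, LF[1]=C('g')+0=3+0=3
L[2]='s': occ=0, LF[2]=C('s')+0=8+0=8
L[3]='n': occ=0, LF[3]=C('n')+0=6+0=6
L[4]='l': occ=0, LF[4]=C('l')+0=5+0=5
L[5]='p': occ=0, LF[5]=C('p')+0=7+0=7
L[6]='i': occ=0, LF[6]=C('i')+0=4+0=4
L[7]='a': occ=0, LF[7]=C('a')+0=2+0=2
L[8]='$': occ=0, LF[8]=C('$')+0=0+0=0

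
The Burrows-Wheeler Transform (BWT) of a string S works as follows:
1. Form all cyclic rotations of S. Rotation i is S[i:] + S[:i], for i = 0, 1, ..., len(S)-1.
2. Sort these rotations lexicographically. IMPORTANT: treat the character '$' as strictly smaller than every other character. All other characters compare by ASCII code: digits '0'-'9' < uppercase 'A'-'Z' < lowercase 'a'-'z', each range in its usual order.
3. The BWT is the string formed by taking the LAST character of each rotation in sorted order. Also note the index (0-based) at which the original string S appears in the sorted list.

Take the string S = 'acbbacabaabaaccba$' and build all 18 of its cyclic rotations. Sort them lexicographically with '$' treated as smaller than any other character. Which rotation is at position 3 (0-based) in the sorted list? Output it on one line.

All 18 rotations (rotation i = S[i:]+S[:i]):
  rot[0] = acbbacabaabaaccba$
  rot[1] = cbbacabaabaaccba$a
  rot[2] = bbacabaabaaccba$ac
  rot[3] = bacabaabaaccba$acb
  rot[4] = acabaabaaccba$acbb
  rot[5] = cabaabaaccba$acbba
  rot[6] = abaabaaccba$acbbac
  rot[7] = baabaaccba$acbbaca
  rot[8] = aabaaccba$acbbacab
  rot[9] = abaaccba$acbbacaba
  rot[10] = baaccba$acbbacabaa
  rot[11] = aaccba$acbbacabaab
  rot[12] = accba$acbbacabaaba
  rot[13] = ccba$acbbacabaabaa
  rot[14] = cba$acbbacabaabaac
  rot[15] = ba$acbbacabaabaacc
  rot[16] = a$acbbacabaabaaccb
  rot[17] = $acbbacabaabaaccba
Sorted (with $ < everything):
  sorted[0] = $acbbacabaabaaccba
  sorted[1] = a$acbbacabaabaaccb
  sorted[2] = aabaaccba$acbbacab
  sorted[3] = aaccba$acbbacabaab
  sorted[4] = abaabaaccba$acbbac
  sorted[5] = abaaccba$acbbacaba
  sorted[6] = acabaabaaccba$acbb
  sorted[7] = acbbacabaabaaccba$
  sorted[8] = accba$acbbacabaaba
  sorted[9] = ba$acbbacabaabaacc
  sorted[10] = baabaaccba$acbbaca
  sorted[11] = baaccba$acbbacabaa
  sorted[12] = bacabaabaaccba$acb
  sorted[13] = bbacabaabaaccba$ac
  sorted[14] = cabaabaaccba$acbba
  sorted[15] = cba$acbbacabaabaac
  sorted[16] = cbbacabaabaaccba$a
  sorted[17] = ccba$acbbacabaabaa
sorted[3] = aaccba$acbbacabaab

Answer: aaccba$acbbacabaab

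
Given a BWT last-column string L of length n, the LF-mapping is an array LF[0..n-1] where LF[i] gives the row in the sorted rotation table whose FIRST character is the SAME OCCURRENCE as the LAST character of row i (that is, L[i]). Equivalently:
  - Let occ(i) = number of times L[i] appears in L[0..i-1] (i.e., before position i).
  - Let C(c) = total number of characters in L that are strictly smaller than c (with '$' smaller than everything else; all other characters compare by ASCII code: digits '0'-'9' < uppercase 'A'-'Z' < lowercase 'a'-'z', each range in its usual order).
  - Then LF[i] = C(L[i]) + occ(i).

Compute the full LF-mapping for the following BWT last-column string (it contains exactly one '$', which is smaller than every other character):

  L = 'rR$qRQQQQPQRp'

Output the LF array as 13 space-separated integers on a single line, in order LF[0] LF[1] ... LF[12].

Char counts: '$':1, 'P':1, 'Q':5, 'R':3, 'p':1, 'q':1, 'r':1
C (first-col start): C('$')=0, C('P')=1, C('Q')=2, C('R')=7, C('p')=10, C('q')=11, C('r')=12
L[0]='r': occ=0, LF[0]=C('r')+0=12+0=12
L[1]='R': occ=0, LF[1]=C('R')+0=7+0=7
L[2]='$': occ=0, LF[2]=C('$')+0=0+0=0
L[3]='q': occ=0, LF[3]=C('q')+0=11+0=11
L[4]='R': occ=1, LF[4]=C('R')+1=7+1=8
L[5]='Q': occ=0, LF[5]=C('Q')+0=2+0=2
L[6]='Q': occ=1, LF[6]=C('Q')+1=2+1=3
L[7]='Q': occ=2, LF[7]=C('Q')+2=2+2=4
L[8]='Q': occ=3, LF[8]=C('Q')+3=2+3=5
L[9]='P': occ=0, LF[9]=C('P')+0=1+0=1
L[10]='Q': occ=4, LF[10]=C('Q')+4=2+4=6
L[11]='R': occ=2, LF[11]=C('R')+2=7+2=9
L[12]='p': occ=0, LF[12]=C('p')+0=10+0=10

Answer: 12 7 0 11 8 2 3 4 5 1 6 9 10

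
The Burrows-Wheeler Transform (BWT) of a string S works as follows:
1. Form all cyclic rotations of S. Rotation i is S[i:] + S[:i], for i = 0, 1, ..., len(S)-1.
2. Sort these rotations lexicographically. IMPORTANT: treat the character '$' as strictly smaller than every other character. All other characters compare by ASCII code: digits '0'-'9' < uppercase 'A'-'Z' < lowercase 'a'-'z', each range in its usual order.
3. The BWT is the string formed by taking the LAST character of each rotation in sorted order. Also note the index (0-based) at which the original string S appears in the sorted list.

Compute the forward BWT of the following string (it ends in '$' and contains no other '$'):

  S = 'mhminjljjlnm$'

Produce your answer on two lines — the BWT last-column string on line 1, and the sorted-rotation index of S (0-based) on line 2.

All 13 rotations (rotation i = S[i:]+S[:i]):
  rot[0] = mhminjljjlnm$
  rot[1] = hminjljjlnm$m
  rot[2] = minjljjlnm$mh
  rot[3] = injljjlnm$mhm
  rot[4] = njljjlnm$mhmi
  rot[5] = jljjlnm$mhmin
  rot[6] = ljjlnm$mhminj
  rot[7] = jjlnm$mhminjl
  rot[8] = jlnm$mhminjlj
  rot[9] = lnm$mhminjljj
  rot[10] = nm$mhminjljjl
  rot[11] = m$mhminjljjln
  rot[12] = $mhminjljjlnm
Sorted (with $ < everything):
  sorted[0] = $mhminjljjlnm  (last char: 'm')
  sorted[1] = hminjljjlnm$m  (last char: 'm')
  sorted[2] = injljjlnm$mhm  (last char: 'm')
  sorted[3] = jjlnm$mhminjl  (last char: 'l')
  sorted[4] = jljjlnm$mhmin  (last char: 'n')
  sorted[5] = jlnm$mhminjlj  (last char: 'j')
  sorted[6] = ljjlnm$mhminj  (last char: 'j')
  sorted[7] = lnm$mhminjljj  (last char: 'j')
  sorted[8] = m$mhminjljjln  (last char: 'n')
  sorted[9] = mhminjljjlnm$  (last char: '$')
  sorted[10] = minjljjlnm$mh  (last char: 'h')
  sorted[11] = njljjlnm$mhmi  (last char: 'i')
  sorted[12] = nm$mhminjljjl  (last char: 'l')
Last column: mmmlnjjjn$hil
Original string S is at sorted index 9

Answer: mmmlnjjjn$hil
9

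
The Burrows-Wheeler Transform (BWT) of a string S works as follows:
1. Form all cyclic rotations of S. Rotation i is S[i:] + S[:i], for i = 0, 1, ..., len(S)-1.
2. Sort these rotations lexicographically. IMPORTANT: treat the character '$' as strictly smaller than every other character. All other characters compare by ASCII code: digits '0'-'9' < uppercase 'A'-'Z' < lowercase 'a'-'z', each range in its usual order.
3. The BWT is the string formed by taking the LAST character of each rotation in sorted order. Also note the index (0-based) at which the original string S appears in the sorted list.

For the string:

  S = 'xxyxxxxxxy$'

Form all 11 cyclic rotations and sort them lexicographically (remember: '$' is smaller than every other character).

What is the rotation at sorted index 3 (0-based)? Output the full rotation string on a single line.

Answer: xxxxy$xxyxx

Derivation:
All 11 rotations (rotation i = S[i:]+S[:i]):
  rot[0] = xxyxxxxxxy$
  rot[1] = xyxxxxxxy$x
  rot[2] = yxxxxxxy$xx
  rot[3] = xxxxxxy$xxy
  rot[4] = xxxxxy$xxyx
  rot[5] = xxxxy$xxyxx
  rot[6] = xxxy$xxyxxx
  rot[7] = xxy$xxyxxxx
  rot[8] = xy$xxyxxxxx
  rot[9] = y$xxyxxxxxx
  rot[10] = $xxyxxxxxxy
Sorted (with $ < everything):
  sorted[0] = $xxyxxxxxxy
  sorted[1] = xxxxxxy$xxy
  sorted[2] = xxxxxy$xxyx
  sorted[3] = xxxxy$xxyxx
  sorted[4] = xxxy$xxyxxx
  sorted[5] = xxy$xxyxxxx
  sorted[6] = xxyxxxxxxy$
  sorted[7] = xy$xxyxxxxx
  sorted[8] = xyxxxxxxy$x
  sorted[9] = y$xxyxxxxxx
  sorted[10] = yxxxxxxy$xx
sorted[3] = xxxxy$xxyxx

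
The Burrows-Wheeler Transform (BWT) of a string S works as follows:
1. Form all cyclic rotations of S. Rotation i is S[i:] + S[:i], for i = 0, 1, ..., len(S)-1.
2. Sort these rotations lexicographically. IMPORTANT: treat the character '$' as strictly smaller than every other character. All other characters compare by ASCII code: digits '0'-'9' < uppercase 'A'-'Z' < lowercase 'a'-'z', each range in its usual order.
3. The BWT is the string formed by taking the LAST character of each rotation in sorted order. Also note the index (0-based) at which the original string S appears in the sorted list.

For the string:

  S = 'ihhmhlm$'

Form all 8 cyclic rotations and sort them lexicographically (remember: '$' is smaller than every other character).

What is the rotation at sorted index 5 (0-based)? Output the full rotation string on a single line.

All 8 rotations (rotation i = S[i:]+S[:i]):
  rot[0] = ihhmhlm$
  rot[1] = hhmhlm$i
  rot[2] = hmhlm$ih
  rot[3] = mhlm$ihh
  rot[4] = hlm$ihhm
  rot[5] = lm$ihhmh
  rot[6] = m$ihhmhl
  rot[7] = $ihhmhlm
Sorted (with $ < everything):
  sorted[0] = $ihhmhlm
  sorted[1] = hhmhlm$i
  sorted[2] = hlm$ihhm
  sorted[3] = hmhlm$ih
  sorted[4] = ihhmhlm$
  sorted[5] = lm$ihhmh
  sorted[6] = m$ihhmhl
  sorted[7] = mhlm$ihh
sorted[5] = lm$ihhmh

Answer: lm$ihhmh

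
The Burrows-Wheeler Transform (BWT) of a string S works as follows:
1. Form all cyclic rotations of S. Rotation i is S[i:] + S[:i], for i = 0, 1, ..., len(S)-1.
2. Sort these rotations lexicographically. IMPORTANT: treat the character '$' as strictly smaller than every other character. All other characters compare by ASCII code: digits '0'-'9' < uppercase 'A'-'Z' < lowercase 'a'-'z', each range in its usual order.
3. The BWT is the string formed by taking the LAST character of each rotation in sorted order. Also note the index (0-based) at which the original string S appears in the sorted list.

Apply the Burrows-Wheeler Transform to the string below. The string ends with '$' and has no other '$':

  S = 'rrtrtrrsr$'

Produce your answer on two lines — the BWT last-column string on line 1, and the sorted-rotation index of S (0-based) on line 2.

Answer: rst$rtrrrr
3

Derivation:
All 10 rotations (rotation i = S[i:]+S[:i]):
  rot[0] = rrtrtrrsr$
  rot[1] = rtrtrrsr$r
  rot[2] = trtrrsr$rr
  rot[3] = rtrrsr$rrt
  rot[4] = trrsr$rrtr
  rot[5] = rrsr$rrtrt
  rot[6] = rsr$rrtrtr
  rot[7] = sr$rrtrtrr
  rot[8] = r$rrtrtrrs
  rot[9] = $rrtrtrrsr
Sorted (with $ < everything):
  sorted[0] = $rrtrtrrsr  (last char: 'r')
  sorted[1] = r$rrtrtrrs  (last char: 's')
  sorted[2] = rrsr$rrtrt  (last char: 't')
  sorted[3] = rrtrtrrsr$  (last char: '$')
  sorted[4] = rsr$rrtrtr  (last char: 'r')
  sorted[5] = rtrrsr$rrt  (last char: 't')
  sorted[6] = rtrtrrsr$r  (last char: 'r')
  sorted[7] = sr$rrtrtrr  (last char: 'r')
  sorted[8] = trrsr$rrtr  (last char: 'r')
  sorted[9] = trtrrsr$rr  (last char: 'r')
Last column: rst$rtrrrr
Original string S is at sorted index 3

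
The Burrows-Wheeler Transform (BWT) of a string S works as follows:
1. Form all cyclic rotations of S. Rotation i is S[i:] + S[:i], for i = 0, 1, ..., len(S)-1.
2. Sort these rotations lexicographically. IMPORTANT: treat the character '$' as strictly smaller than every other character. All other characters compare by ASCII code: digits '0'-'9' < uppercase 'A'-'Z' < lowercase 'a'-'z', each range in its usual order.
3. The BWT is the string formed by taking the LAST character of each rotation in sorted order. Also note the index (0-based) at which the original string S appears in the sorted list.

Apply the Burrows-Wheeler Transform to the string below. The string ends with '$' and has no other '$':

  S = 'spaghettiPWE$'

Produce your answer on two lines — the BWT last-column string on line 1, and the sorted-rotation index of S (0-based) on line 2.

All 13 rotations (rotation i = S[i:]+S[:i]):
  rot[0] = spaghettiPWE$
  rot[1] = paghettiPWE$s
  rot[2] = aghettiPWE$sp
  rot[3] = ghettiPWE$spa
  rot[4] = hettiPWE$spag
  rot[5] = ettiPWE$spagh
  rot[6] = ttiPWE$spaghe
  rot[7] = tiPWE$spaghet
  rot[8] = iPWE$spaghett
  rot[9] = PWE$spaghetti
  rot[10] = WE$spaghettiP
  rot[11] = E$spaghettiPW
  rot[12] = $spaghettiPWE
Sorted (with $ < everything):
  sorted[0] = $spaghettiPWE  (last char: 'E')
  sorted[1] = E$spaghettiPW  (last char: 'W')
  sorted[2] = PWE$spaghetti  (last char: 'i')
  sorted[3] = WE$spaghettiP  (last char: 'P')
  sorted[4] = aghettiPWE$sp  (last char: 'p')
  sorted[5] = ettiPWE$spagh  (last char: 'h')
  sorted[6] = ghettiPWE$spa  (last char: 'a')
  sorted[7] = hettiPWE$spag  (last char: 'g')
  sorted[8] = iPWE$spaghett  (last char: 't')
  sorted[9] = paghettiPWE$s  (last char: 's')
  sorted[10] = spaghettiPWE$  (last char: '$')
  sorted[11] = tiPWE$spaghet  (last char: 't')
  sorted[12] = ttiPWE$spaghe  (last char: 'e')
Last column: EWiPphagts$te
Original string S is at sorted index 10

Answer: EWiPphagts$te
10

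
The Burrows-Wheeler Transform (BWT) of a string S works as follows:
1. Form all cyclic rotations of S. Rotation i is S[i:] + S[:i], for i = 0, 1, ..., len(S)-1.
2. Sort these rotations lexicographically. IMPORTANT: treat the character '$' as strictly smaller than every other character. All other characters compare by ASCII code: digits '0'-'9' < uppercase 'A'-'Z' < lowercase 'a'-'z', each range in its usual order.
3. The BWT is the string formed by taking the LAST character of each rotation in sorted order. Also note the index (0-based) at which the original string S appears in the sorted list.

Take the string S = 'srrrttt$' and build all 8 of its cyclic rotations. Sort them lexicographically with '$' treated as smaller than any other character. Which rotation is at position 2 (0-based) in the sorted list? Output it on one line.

Answer: rrttt$sr

Derivation:
All 8 rotations (rotation i = S[i:]+S[:i]):
  rot[0] = srrrttt$
  rot[1] = rrrttt$s
  rot[2] = rrttt$sr
  rot[3] = rttt$srr
  rot[4] = ttt$srrr
  rot[5] = tt$srrrt
  rot[6] = t$srrrtt
  rot[7] = $srrrttt
Sorted (with $ < everything):
  sorted[0] = $srrrttt
  sorted[1] = rrrttt$s
  sorted[2] = rrttt$sr
  sorted[3] = rttt$srr
  sorted[4] = srrrttt$
  sorted[5] = t$srrrtt
  sorted[6] = tt$srrrt
  sorted[7] = ttt$srrr
sorted[2] = rrttt$sr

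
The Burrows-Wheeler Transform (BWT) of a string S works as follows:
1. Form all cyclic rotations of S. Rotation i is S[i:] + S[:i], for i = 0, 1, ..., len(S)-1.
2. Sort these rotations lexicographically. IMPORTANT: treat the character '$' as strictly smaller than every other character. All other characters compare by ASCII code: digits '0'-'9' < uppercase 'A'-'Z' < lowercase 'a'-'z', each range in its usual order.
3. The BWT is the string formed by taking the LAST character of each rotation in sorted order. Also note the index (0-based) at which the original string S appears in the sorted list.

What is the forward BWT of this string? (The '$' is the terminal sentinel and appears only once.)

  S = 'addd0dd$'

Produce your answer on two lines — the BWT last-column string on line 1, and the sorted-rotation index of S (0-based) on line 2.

All 8 rotations (rotation i = S[i:]+S[:i]):
  rot[0] = addd0dd$
  rot[1] = ddd0dd$a
  rot[2] = dd0dd$ad
  rot[3] = d0dd$add
  rot[4] = 0dd$addd
  rot[5] = dd$addd0
  rot[6] = d$addd0d
  rot[7] = $addd0dd
Sorted (with $ < everything):
  sorted[0] = $addd0dd  (last char: 'd')
  sorted[1] = 0dd$addd  (last char: 'd')
  sorted[2] = addd0dd$  (last char: '$')
  sorted[3] = d$addd0d  (last char: 'd')
  sorted[4] = d0dd$add  (last char: 'd')
  sorted[5] = dd$addd0  (last char: '0')
  sorted[6] = dd0dd$ad  (last char: 'd')
  sorted[7] = ddd0dd$a  (last char: 'a')
Last column: dd$dd0da
Original string S is at sorted index 2

Answer: dd$dd0da
2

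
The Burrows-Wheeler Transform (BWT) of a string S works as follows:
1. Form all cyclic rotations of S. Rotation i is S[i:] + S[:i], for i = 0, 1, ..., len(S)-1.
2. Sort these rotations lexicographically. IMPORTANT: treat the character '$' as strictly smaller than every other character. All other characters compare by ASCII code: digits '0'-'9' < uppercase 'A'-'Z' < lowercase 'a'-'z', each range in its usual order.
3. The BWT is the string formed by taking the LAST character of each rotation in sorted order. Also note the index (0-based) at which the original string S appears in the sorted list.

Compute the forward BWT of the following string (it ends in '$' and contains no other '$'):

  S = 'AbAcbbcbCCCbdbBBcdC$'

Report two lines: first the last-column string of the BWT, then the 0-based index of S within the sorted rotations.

All 20 rotations (rotation i = S[i:]+S[:i]):
  rot[0] = AbAcbbcbCCCbdbBBcdC$
  rot[1] = bAcbbcbCCCbdbBBcdC$A
  rot[2] = AcbbcbCCCbdbBBcdC$Ab
  rot[3] = cbbcbCCCbdbBBcdC$AbA
  rot[4] = bbcbCCCbdbBBcdC$AbAc
  rot[5] = bcbCCCbdbBBcdC$AbAcb
  rot[6] = cbCCCbdbBBcdC$AbAcbb
  rot[7] = bCCCbdbBBcdC$AbAcbbc
  rot[8] = CCCbdbBBcdC$AbAcbbcb
  rot[9] = CCbdbBBcdC$AbAcbbcbC
  rot[10] = CbdbBBcdC$AbAcbbcbCC
  rot[11] = bdbBBcdC$AbAcbbcbCCC
  rot[12] = dbBBcdC$AbAcbbcbCCCb
  rot[13] = bBBcdC$AbAcbbcbCCCbd
  rot[14] = BBcdC$AbAcbbcbCCCbdb
  rot[15] = BcdC$AbAcbbcbCCCbdbB
  rot[16] = cdC$AbAcbbcbCCCbdbBB
  rot[17] = dC$AbAcbbcbCCCbdbBBc
  rot[18] = C$AbAcbbcbCCCbdbBBcd
  rot[19] = $AbAcbbcbCCCbdbBBcdC
Sorted (with $ < everything):
  sorted[0] = $AbAcbbcbCCCbdbBBcdC  (last char: 'C')
  sorted[1] = AbAcbbcbCCCbdbBBcdC$  (last char: '$')
  sorted[2] = AcbbcbCCCbdbBBcdC$Ab  (last char: 'b')
  sorted[3] = BBcdC$AbAcbbcbCCCbdb  (last char: 'b')
  sorted[4] = BcdC$AbAcbbcbCCCbdbB  (last char: 'B')
  sorted[5] = C$AbAcbbcbCCCbdbBBcd  (last char: 'd')
  sorted[6] = CCCbdbBBcdC$AbAcbbcb  (last char: 'b')
  sorted[7] = CCbdbBBcdC$AbAcbbcbC  (last char: 'C')
  sorted[8] = CbdbBBcdC$AbAcbbcbCC  (last char: 'C')
  sorted[9] = bAcbbcbCCCbdbBBcdC$A  (last char: 'A')
  sorted[10] = bBBcdC$AbAcbbcbCCCbd  (last char: 'd')
  sorted[11] = bCCCbdbBBcdC$AbAcbbc  (last char: 'c')
  sorted[12] = bbcbCCCbdbBBcdC$AbAc  (last char: 'c')
  sorted[13] = bcbCCCbdbBBcdC$AbAcb  (last char: 'b')
  sorted[14] = bdbBBcdC$AbAcbbcbCCC  (last char: 'C')
  sorted[15] = cbCCCbdbBBcdC$AbAcbb  (last char: 'b')
  sorted[16] = cbbcbCCCbdbBBcdC$AbA  (last char: 'A')
  sorted[17] = cdC$AbAcbbcbCCCbdbBB  (last char: 'B')
  sorted[18] = dC$AbAcbbcbCCCbdbBBc  (last char: 'c')
  sorted[19] = dbBBcdC$AbAcbbcbCCCb  (last char: 'b')
Last column: C$bbBdbCCAdccbCbABcb
Original string S is at sorted index 1

Answer: C$bbBdbCCAdccbCbABcb
1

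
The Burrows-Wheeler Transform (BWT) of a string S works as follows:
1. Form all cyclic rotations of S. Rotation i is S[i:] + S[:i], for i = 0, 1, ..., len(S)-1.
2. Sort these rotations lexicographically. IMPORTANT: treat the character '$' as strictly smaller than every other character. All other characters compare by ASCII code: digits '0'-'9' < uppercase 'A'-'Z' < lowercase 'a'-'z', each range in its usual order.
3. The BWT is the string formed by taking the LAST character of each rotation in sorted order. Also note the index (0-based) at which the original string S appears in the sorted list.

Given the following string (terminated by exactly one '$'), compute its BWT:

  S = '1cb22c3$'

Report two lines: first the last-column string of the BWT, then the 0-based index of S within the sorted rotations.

All 8 rotations (rotation i = S[i:]+S[:i]):
  rot[0] = 1cb22c3$
  rot[1] = cb22c3$1
  rot[2] = b22c3$1c
  rot[3] = 22c3$1cb
  rot[4] = 2c3$1cb2
  rot[5] = c3$1cb22
  rot[6] = 3$1cb22c
  rot[7] = $1cb22c3
Sorted (with $ < everything):
  sorted[0] = $1cb22c3  (last char: '3')
  sorted[1] = 1cb22c3$  (last char: '$')
  sorted[2] = 22c3$1cb  (last char: 'b')
  sorted[3] = 2c3$1cb2  (last char: '2')
  sorted[4] = 3$1cb22c  (last char: 'c')
  sorted[5] = b22c3$1c  (last char: 'c')
  sorted[6] = c3$1cb22  (last char: '2')
  sorted[7] = cb22c3$1  (last char: '1')
Last column: 3$b2cc21
Original string S is at sorted index 1

Answer: 3$b2cc21
1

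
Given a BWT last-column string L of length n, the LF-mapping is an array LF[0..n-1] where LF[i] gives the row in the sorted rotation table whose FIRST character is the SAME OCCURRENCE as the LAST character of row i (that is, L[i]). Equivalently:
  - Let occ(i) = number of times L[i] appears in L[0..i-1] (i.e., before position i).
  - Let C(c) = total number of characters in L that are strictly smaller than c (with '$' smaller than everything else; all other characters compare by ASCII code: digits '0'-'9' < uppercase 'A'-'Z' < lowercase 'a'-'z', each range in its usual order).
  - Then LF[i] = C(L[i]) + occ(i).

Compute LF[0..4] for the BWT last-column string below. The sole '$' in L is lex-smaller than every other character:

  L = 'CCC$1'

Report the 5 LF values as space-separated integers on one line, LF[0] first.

Answer: 2 3 4 0 1

Derivation:
Char counts: '$':1, '1':1, 'C':3
C (first-col start): C('$')=0, C('1')=1, C('C')=2
L[0]='C': occ=0, LF[0]=C('C')+0=2+0=2
L[1]='C': occ=1, LF[1]=C('C')+1=2+1=3
L[2]='C': occ=2, LF[2]=C('C')+2=2+2=4
L[3]='$': occ=0, LF[3]=C('$')+0=0+0=0
L[4]='1': occ=0, LF[4]=C('1')+0=1+0=1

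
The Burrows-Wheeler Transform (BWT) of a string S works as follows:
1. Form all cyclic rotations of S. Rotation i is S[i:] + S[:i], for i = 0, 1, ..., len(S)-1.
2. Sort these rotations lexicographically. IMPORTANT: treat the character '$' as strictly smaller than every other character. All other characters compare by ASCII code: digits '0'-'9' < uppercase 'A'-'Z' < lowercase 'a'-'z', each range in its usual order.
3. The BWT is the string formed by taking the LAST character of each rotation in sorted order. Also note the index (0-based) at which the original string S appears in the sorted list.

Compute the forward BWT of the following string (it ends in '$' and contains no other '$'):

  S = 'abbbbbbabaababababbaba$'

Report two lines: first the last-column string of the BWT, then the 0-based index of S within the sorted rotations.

Answer: abbbbabbb$aabbaaaabbbba
9

Derivation:
All 23 rotations (rotation i = S[i:]+S[:i]):
  rot[0] = abbbbbbabaababababbaba$
  rot[1] = bbbbbbabaababababbaba$a
  rot[2] = bbbbbabaababababbaba$ab
  rot[3] = bbbbabaababababbaba$abb
  rot[4] = bbbabaababababbaba$abbb
  rot[5] = bbabaababababbaba$abbbb
  rot[6] = babaababababbaba$abbbbb
  rot[7] = abaababababbaba$abbbbbb
  rot[8] = baababababbaba$abbbbbba
  rot[9] = aababababbaba$abbbbbbab
  rot[10] = ababababbaba$abbbbbbaba
  rot[11] = babababbaba$abbbbbbabaa
  rot[12] = abababbaba$abbbbbbabaab
  rot[13] = bababbaba$abbbbbbabaaba
  rot[14] = ababbaba$abbbbbbabaabab
  rot[15] = babbaba$abbbbbbabaababa
  rot[16] = abbaba$abbbbbbabaababab
  rot[17] = bbaba$abbbbbbabaabababa
  rot[18] = baba$abbbbbbabaabababab
  rot[19] = aba$abbbbbbabaababababb
  rot[20] = ba$abbbbbbabaababababba
  rot[21] = a$abbbbbbabaababababbab
  rot[22] = $abbbbbbabaababababbaba
Sorted (with $ < everything):
  sorted[0] = $abbbbbbabaababababbaba  (last char: 'a')
  sorted[1] = a$abbbbbbabaababababbab  (last char: 'b')
  sorted[2] = aababababbaba$abbbbbbab  (last char: 'b')
  sorted[3] = aba$abbbbbbabaababababb  (last char: 'b')
  sorted[4] = abaababababbaba$abbbbbb  (last char: 'b')
  sorted[5] = ababababbaba$abbbbbbaba  (last char: 'a')
  sorted[6] = abababbaba$abbbbbbabaab  (last char: 'b')
  sorted[7] = ababbaba$abbbbbbabaabab  (last char: 'b')
  sorted[8] = abbaba$abbbbbbabaababab  (last char: 'b')
  sorted[9] = abbbbbbabaababababbaba$  (last char: '$')
  sorted[10] = ba$abbbbbbabaababababba  (last char: 'a')
  sorted[11] = baababababbaba$abbbbbba  (last char: 'a')
  sorted[12] = baba$abbbbbbabaabababab  (last char: 'b')
  sorted[13] = babaababababbaba$abbbbb  (last char: 'b')
  sorted[14] = babababbaba$abbbbbbabaa  (last char: 'a')
  sorted[15] = bababbaba$abbbbbbabaaba  (last char: 'a')
  sorted[16] = babbaba$abbbbbbabaababa  (last char: 'a')
  sorted[17] = bbaba$abbbbbbabaabababa  (last char: 'a')
  sorted[18] = bbabaababababbaba$abbbb  (last char: 'b')
  sorted[19] = bbbabaababababbaba$abbb  (last char: 'b')
  sorted[20] = bbbbabaababababbaba$abb  (last char: 'b')
  sorted[21] = bbbbbabaababababbaba$ab  (last char: 'b')
  sorted[22] = bbbbbbabaababababbaba$a  (last char: 'a')
Last column: abbbbabbb$aabbaaaabbbba
Original string S is at sorted index 9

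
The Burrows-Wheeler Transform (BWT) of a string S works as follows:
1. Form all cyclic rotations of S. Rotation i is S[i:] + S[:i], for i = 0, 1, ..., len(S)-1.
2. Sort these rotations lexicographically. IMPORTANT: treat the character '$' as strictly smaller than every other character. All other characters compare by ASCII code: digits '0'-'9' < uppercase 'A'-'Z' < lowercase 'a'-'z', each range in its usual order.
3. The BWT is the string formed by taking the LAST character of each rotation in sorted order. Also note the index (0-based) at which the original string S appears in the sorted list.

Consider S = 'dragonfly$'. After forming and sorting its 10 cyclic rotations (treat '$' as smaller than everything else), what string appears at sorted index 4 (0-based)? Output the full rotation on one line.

Answer: gonfly$dra

Derivation:
All 10 rotations (rotation i = S[i:]+S[:i]):
  rot[0] = dragonfly$
  rot[1] = ragonfly$d
  rot[2] = agonfly$dr
  rot[3] = gonfly$dra
  rot[4] = onfly$drag
  rot[5] = nfly$drago
  rot[6] = fly$dragon
  rot[7] = ly$dragonf
  rot[8] = y$dragonfl
  rot[9] = $dragonfly
Sorted (with $ < everything):
  sorted[0] = $dragonfly
  sorted[1] = agonfly$dr
  sorted[2] = dragonfly$
  sorted[3] = fly$dragon
  sorted[4] = gonfly$dra
  sorted[5] = ly$dragonf
  sorted[6] = nfly$drago
  sorted[7] = onfly$drag
  sorted[8] = ragonfly$d
  sorted[9] = y$dragonfl
sorted[4] = gonfly$dra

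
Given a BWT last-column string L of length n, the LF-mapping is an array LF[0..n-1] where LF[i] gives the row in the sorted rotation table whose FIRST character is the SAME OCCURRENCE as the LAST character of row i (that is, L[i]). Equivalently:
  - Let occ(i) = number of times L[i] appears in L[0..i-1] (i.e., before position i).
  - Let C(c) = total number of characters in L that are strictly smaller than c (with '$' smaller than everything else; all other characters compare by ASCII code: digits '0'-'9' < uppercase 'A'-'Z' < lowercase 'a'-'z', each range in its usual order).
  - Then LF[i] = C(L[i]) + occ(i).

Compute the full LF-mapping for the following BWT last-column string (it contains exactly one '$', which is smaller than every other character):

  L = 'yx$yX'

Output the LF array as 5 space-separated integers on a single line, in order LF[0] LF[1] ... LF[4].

Answer: 3 2 0 4 1

Derivation:
Char counts: '$':1, 'X':1, 'x':1, 'y':2
C (first-col start): C('$')=0, C('X')=1, C('x')=2, C('y')=3
L[0]='y': occ=0, LF[0]=C('y')+0=3+0=3
L[1]='x': occ=0, LF[1]=C('x')+0=2+0=2
L[2]='$': occ=0, LF[2]=C('$')+0=0+0=0
L[3]='y': occ=1, LF[3]=C('y')+1=3+1=4
L[4]='X': occ=0, LF[4]=C('X')+0=1+0=1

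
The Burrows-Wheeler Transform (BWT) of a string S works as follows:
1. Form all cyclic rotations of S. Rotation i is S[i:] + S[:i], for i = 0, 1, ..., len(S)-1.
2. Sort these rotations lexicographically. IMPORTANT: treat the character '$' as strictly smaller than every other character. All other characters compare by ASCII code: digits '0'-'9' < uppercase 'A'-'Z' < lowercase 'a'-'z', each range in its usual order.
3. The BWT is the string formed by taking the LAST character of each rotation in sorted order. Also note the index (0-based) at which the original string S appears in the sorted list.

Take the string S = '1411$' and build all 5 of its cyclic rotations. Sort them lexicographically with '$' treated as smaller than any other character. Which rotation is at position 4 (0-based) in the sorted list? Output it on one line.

Answer: 411$1

Derivation:
All 5 rotations (rotation i = S[i:]+S[:i]):
  rot[0] = 1411$
  rot[1] = 411$1
  rot[2] = 11$14
  rot[3] = 1$141
  rot[4] = $1411
Sorted (with $ < everything):
  sorted[0] = $1411
  sorted[1] = 1$141
  sorted[2] = 11$14
  sorted[3] = 1411$
  sorted[4] = 411$1
sorted[4] = 411$1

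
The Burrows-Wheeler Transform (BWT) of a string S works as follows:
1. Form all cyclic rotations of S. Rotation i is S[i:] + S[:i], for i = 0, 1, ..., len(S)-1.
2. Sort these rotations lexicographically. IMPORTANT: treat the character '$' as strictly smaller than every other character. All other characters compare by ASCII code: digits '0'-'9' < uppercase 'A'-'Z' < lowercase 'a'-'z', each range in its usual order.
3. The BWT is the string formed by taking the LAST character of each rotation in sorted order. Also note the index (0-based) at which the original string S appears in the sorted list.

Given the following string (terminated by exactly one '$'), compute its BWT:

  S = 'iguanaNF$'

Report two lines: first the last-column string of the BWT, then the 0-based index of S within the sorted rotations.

All 9 rotations (rotation i = S[i:]+S[:i]):
  rot[0] = iguanaNF$
  rot[1] = guanaNF$i
  rot[2] = uanaNF$ig
  rot[3] = anaNF$igu
  rot[4] = naNF$igua
  rot[5] = aNF$iguan
  rot[6] = NF$iguana
  rot[7] = F$iguanaN
  rot[8] = $iguanaNF
Sorted (with $ < everything):
  sorted[0] = $iguanaNF  (last char: 'F')
  sorted[1] = F$iguanaN  (last char: 'N')
  sorted[2] = NF$iguana  (last char: 'a')
  sorted[3] = aNF$iguan  (last char: 'n')
  sorted[4] = anaNF$igu  (last char: 'u')
  sorted[5] = guanaNF$i  (last char: 'i')
  sorted[6] = iguanaNF$  (last char: '$')
  sorted[7] = naNF$igua  (last char: 'a')
  sorted[8] = uanaNF$ig  (last char: 'g')
Last column: FNanui$ag
Original string S is at sorted index 6

Answer: FNanui$ag
6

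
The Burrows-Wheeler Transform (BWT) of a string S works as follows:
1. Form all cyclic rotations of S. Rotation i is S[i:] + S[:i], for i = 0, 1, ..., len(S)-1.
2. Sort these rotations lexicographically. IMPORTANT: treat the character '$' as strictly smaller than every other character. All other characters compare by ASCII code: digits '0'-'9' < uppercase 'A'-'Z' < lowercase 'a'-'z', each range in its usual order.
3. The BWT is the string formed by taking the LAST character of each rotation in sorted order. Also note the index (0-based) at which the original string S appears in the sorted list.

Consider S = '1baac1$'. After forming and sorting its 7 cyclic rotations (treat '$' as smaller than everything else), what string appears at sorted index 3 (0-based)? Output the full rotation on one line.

Answer: aac1$1b

Derivation:
All 7 rotations (rotation i = S[i:]+S[:i]):
  rot[0] = 1baac1$
  rot[1] = baac1$1
  rot[2] = aac1$1b
  rot[3] = ac1$1ba
  rot[4] = c1$1baa
  rot[5] = 1$1baac
  rot[6] = $1baac1
Sorted (with $ < everything):
  sorted[0] = $1baac1
  sorted[1] = 1$1baac
  sorted[2] = 1baac1$
  sorted[3] = aac1$1b
  sorted[4] = ac1$1ba
  sorted[5] = baac1$1
  sorted[6] = c1$1baa
sorted[3] = aac1$1b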